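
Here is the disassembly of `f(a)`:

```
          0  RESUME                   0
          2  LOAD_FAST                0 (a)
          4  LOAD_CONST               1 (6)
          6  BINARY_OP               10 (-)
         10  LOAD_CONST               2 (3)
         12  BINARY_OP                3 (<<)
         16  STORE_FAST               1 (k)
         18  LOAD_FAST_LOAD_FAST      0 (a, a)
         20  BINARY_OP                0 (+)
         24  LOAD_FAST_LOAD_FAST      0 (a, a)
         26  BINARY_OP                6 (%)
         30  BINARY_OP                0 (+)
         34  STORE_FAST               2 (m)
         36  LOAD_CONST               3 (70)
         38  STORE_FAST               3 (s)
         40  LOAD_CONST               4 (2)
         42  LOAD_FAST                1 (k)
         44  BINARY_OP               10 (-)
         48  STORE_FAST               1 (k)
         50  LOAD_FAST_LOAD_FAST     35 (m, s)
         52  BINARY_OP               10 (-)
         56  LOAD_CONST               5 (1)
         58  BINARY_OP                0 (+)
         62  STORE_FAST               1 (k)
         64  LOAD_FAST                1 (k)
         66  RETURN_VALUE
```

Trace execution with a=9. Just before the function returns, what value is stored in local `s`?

LOAD_FAST a → push 9. Stack: [9]
LOAD_CONST → push 6. Stack: [9, 6]
BINARY_OP - → 9 - 6 = 3. Stack: [3]
LOAD_CONST → push 3. Stack: [3, 3]
BINARY_OP << → 3 << 3 = 24. Stack: [24]
STORE_FAST k → k=24. Stack: []
LOAD_FAST_LOAD_FAST a,a → push 9,9. Stack: [9, 9]
BINARY_OP + → 9 + 9 = 18. Stack: [18]
LOAD_FAST_LOAD_FAST a,a → push 9,9. Stack: [18, 9, 9]
BINARY_OP % → 9 % 9 = 0. Stack: [18, 0]
BINARY_OP + → 18 + 0 = 18. Stack: [18]
STORE_FAST m → m=18. Stack: []
LOAD_CONST → push 70. Stack: [70]
STORE_FAST s → s=70. Stack: []
LOAD_CONST → push 2. Stack: [2]
LOAD_FAST k → push 24. Stack: [2, 24]
BINARY_OP - → 2 - 24 = -22. Stack: [-22]
STORE_FAST k → k=-22. Stack: []
LOAD_FAST_LOAD_FAST m,s → push 18,70. Stack: [18, 70]
BINARY_OP - → 18 - 70 = -52. Stack: [-52]
LOAD_CONST → push 1. Stack: [-52, 1]
BINARY_OP + → -52 + 1 = -51. Stack: [-51]
STORE_FAST k → k=-51. Stack: []
LOAD_FAST k → push -51. Stack: [-51]
RETURN_VALUE → return -51.

70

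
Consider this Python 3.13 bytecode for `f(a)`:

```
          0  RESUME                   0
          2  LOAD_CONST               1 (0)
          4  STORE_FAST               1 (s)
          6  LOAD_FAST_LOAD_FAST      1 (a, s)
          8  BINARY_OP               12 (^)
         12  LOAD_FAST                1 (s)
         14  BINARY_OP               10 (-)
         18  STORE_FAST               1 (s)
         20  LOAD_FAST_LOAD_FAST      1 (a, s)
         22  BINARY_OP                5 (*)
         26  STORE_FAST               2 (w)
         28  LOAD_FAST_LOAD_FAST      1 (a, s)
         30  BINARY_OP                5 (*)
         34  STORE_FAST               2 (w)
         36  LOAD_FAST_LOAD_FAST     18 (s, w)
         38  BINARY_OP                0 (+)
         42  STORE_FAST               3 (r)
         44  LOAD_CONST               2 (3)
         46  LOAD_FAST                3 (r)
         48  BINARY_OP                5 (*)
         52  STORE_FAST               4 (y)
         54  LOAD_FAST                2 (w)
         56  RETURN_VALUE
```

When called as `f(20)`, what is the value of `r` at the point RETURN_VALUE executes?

420

LOAD_CONST → push 0. Stack: [0]
STORE_FAST s → s=0. Stack: []
LOAD_FAST_LOAD_FAST a,s → push 20,0. Stack: [20, 0]
BINARY_OP ^ → 20 ^ 0 = 20. Stack: [20]
LOAD_FAST s → push 0. Stack: [20, 0]
BINARY_OP - → 20 - 0 = 20. Stack: [20]
STORE_FAST s → s=20. Stack: []
LOAD_FAST_LOAD_FAST a,s → push 20,20. Stack: [20, 20]
BINARY_OP * → 20 * 20 = 400. Stack: [400]
STORE_FAST w → w=400. Stack: []
LOAD_FAST_LOAD_FAST a,s → push 20,20. Stack: [20, 20]
BINARY_OP * → 20 * 20 = 400. Stack: [400]
STORE_FAST w → w=400. Stack: []
LOAD_FAST_LOAD_FAST s,w → push 20,400. Stack: [20, 400]
BINARY_OP + → 20 + 400 = 420. Stack: [420]
STORE_FAST r → r=420. Stack: []
LOAD_CONST → push 3. Stack: [3]
LOAD_FAST r → push 420. Stack: [3, 420]
BINARY_OP * → 3 * 420 = 1260. Stack: [1260]
STORE_FAST y → y=1260. Stack: []
LOAD_FAST w → push 400. Stack: [400]
RETURN_VALUE → return 400.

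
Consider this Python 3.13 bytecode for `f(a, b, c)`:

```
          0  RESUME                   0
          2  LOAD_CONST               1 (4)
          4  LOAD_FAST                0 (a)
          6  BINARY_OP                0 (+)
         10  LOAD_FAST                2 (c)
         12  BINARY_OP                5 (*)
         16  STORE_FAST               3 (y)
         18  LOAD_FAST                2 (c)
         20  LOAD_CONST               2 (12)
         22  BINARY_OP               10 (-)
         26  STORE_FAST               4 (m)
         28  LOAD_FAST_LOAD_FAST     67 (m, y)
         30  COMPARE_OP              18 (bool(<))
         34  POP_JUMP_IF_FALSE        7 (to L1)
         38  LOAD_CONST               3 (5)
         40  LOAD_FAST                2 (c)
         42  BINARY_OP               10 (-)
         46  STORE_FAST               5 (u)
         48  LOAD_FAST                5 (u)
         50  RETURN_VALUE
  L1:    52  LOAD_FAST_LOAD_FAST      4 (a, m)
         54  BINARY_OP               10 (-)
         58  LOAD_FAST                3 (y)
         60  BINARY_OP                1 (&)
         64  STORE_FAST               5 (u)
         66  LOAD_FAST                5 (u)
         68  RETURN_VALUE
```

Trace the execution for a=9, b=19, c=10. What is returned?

LOAD_CONST → push 4. Stack: [4]
LOAD_FAST a → push 9. Stack: [4, 9]
BINARY_OP + → 4 + 9 = 13. Stack: [13]
LOAD_FAST c → push 10. Stack: [13, 10]
BINARY_OP * → 13 * 10 = 130. Stack: [130]
STORE_FAST y → y=130. Stack: []
LOAD_FAST c → push 10. Stack: [10]
LOAD_CONST → push 12. Stack: [10, 12]
BINARY_OP - → 10 - 12 = -2. Stack: [-2]
STORE_FAST m → m=-2. Stack: []
LOAD_FAST_LOAD_FAST m,y → push -2,130. Stack: [-2, 130]
COMPARE_OP bool(<) → -2 vs 130 = True. Stack: [True]
POP_JUMP_IF_FALSE → pop True; no jump. Stack: []
LOAD_CONST → push 5. Stack: [5]
LOAD_FAST c → push 10. Stack: [5, 10]
BINARY_OP - → 5 - 10 = -5. Stack: [-5]
STORE_FAST u → u=-5. Stack: []
LOAD_FAST u → push -5. Stack: [-5]
RETURN_VALUE → return -5.

-5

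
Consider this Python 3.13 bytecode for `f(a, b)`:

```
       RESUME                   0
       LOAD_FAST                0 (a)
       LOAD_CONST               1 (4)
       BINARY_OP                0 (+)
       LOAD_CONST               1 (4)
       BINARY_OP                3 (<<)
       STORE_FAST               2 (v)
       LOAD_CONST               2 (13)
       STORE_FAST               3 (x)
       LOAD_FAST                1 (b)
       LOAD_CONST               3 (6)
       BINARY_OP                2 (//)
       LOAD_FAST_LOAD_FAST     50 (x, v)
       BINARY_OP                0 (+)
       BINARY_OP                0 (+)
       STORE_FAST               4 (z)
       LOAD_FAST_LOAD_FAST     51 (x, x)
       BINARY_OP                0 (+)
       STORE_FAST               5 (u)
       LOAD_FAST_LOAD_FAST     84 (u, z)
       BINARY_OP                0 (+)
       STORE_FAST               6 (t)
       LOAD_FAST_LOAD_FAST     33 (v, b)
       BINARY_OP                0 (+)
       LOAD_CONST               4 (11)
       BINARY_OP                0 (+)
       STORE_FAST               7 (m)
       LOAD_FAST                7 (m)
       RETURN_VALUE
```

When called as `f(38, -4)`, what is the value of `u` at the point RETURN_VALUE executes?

26

LOAD_FAST a → push 38. Stack: [38]
LOAD_CONST → push 4. Stack: [38, 4]
BINARY_OP + → 38 + 4 = 42. Stack: [42]
LOAD_CONST → push 4. Stack: [42, 4]
BINARY_OP << → 42 << 4 = 672. Stack: [672]
STORE_FAST v → v=672. Stack: []
LOAD_CONST → push 13. Stack: [13]
STORE_FAST x → x=13. Stack: []
LOAD_FAST b → push -4. Stack: [-4]
LOAD_CONST → push 6. Stack: [-4, 6]
BINARY_OP // → -4 // 6 = -1. Stack: [-1]
LOAD_FAST_LOAD_FAST x,v → push 13,672. Stack: [-1, 13, 672]
BINARY_OP + → 13 + 672 = 685. Stack: [-1, 685]
BINARY_OP + → -1 + 685 = 684. Stack: [684]
STORE_FAST z → z=684. Stack: []
LOAD_FAST_LOAD_FAST x,x → push 13,13. Stack: [13, 13]
BINARY_OP + → 13 + 13 = 26. Stack: [26]
STORE_FAST u → u=26. Stack: []
LOAD_FAST_LOAD_FAST u,z → push 26,684. Stack: [26, 684]
BINARY_OP + → 26 + 684 = 710. Stack: [710]
STORE_FAST t → t=710. Stack: []
LOAD_FAST_LOAD_FAST v,b → push 672,-4. Stack: [672, -4]
BINARY_OP + → 672 + -4 = 668. Stack: [668]
LOAD_CONST → push 11. Stack: [668, 11]
BINARY_OP + → 668 + 11 = 679. Stack: [679]
STORE_FAST m → m=679. Stack: []
LOAD_FAST m → push 679. Stack: [679]
RETURN_VALUE → return 679.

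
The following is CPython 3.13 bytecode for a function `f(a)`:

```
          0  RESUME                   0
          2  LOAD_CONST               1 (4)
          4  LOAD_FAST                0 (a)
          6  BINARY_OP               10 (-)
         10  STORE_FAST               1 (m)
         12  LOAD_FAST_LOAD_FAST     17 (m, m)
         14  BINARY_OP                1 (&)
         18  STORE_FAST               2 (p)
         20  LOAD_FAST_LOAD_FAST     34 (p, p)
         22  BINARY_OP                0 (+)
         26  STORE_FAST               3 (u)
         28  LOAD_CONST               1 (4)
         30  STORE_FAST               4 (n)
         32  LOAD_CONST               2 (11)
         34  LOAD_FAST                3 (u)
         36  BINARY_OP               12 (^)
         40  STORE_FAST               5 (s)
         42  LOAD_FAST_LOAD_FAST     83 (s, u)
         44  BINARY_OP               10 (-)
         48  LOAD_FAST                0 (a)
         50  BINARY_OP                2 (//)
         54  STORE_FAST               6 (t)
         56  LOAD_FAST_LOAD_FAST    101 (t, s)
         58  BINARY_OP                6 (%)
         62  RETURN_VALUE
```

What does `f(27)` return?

LOAD_CONST → push 4. Stack: [4]
LOAD_FAST a → push 27. Stack: [4, 27]
BINARY_OP - → 4 - 27 = -23. Stack: [-23]
STORE_FAST m → m=-23. Stack: []
LOAD_FAST_LOAD_FAST m,m → push -23,-23. Stack: [-23, -23]
BINARY_OP & → -23 & -23 = -23. Stack: [-23]
STORE_FAST p → p=-23. Stack: []
LOAD_FAST_LOAD_FAST p,p → push -23,-23. Stack: [-23, -23]
BINARY_OP + → -23 + -23 = -46. Stack: [-46]
STORE_FAST u → u=-46. Stack: []
LOAD_CONST → push 4. Stack: [4]
STORE_FAST n → n=4. Stack: []
LOAD_CONST → push 11. Stack: [11]
LOAD_FAST u → push -46. Stack: [11, -46]
BINARY_OP ^ → 11 ^ -46 = -39. Stack: [-39]
STORE_FAST s → s=-39. Stack: []
LOAD_FAST_LOAD_FAST s,u → push -39,-46. Stack: [-39, -46]
BINARY_OP - → -39 - -46 = 7. Stack: [7]
LOAD_FAST a → push 27. Stack: [7, 27]
BINARY_OP // → 7 // 27 = 0. Stack: [0]
STORE_FAST t → t=0. Stack: []
LOAD_FAST_LOAD_FAST t,s → push 0,-39. Stack: [0, -39]
BINARY_OP % → 0 % -39 = 0. Stack: [0]
RETURN_VALUE → return 0.

0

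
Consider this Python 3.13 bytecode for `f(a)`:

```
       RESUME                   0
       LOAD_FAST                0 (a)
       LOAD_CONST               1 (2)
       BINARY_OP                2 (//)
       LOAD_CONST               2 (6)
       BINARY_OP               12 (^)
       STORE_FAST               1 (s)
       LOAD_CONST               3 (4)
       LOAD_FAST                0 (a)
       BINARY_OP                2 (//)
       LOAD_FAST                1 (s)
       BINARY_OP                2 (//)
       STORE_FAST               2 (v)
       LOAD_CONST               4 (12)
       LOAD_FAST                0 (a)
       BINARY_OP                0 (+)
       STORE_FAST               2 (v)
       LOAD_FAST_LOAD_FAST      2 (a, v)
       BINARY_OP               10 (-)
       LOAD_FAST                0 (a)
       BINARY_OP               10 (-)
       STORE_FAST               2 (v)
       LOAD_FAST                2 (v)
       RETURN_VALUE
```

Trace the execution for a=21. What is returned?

LOAD_FAST a → push 21. Stack: [21]
LOAD_CONST → push 2. Stack: [21, 2]
BINARY_OP // → 21 // 2 = 10. Stack: [10]
LOAD_CONST → push 6. Stack: [10, 6]
BINARY_OP ^ → 10 ^ 6 = 12. Stack: [12]
STORE_FAST s → s=12. Stack: []
LOAD_CONST → push 4. Stack: [4]
LOAD_FAST a → push 21. Stack: [4, 21]
BINARY_OP // → 4 // 21 = 0. Stack: [0]
LOAD_FAST s → push 12. Stack: [0, 12]
BINARY_OP // → 0 // 12 = 0. Stack: [0]
STORE_FAST v → v=0. Stack: []
LOAD_CONST → push 12. Stack: [12]
LOAD_FAST a → push 21. Stack: [12, 21]
BINARY_OP + → 12 + 21 = 33. Stack: [33]
STORE_FAST v → v=33. Stack: []
LOAD_FAST_LOAD_FAST a,v → push 21,33. Stack: [21, 33]
BINARY_OP - → 21 - 33 = -12. Stack: [-12]
LOAD_FAST a → push 21. Stack: [-12, 21]
BINARY_OP - → -12 - 21 = -33. Stack: [-33]
STORE_FAST v → v=-33. Stack: []
LOAD_FAST v → push -33. Stack: [-33]
RETURN_VALUE → return -33.

-33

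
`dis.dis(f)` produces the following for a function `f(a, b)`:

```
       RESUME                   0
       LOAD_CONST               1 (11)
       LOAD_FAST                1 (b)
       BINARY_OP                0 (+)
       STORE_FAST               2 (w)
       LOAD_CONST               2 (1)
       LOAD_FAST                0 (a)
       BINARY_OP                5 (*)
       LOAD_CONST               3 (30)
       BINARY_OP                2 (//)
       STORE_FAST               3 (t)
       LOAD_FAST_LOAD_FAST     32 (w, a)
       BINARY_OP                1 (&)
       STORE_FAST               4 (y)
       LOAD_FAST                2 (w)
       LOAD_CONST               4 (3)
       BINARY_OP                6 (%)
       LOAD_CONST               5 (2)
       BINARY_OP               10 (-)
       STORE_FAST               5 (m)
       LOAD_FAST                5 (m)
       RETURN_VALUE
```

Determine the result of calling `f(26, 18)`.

LOAD_CONST → push 11. Stack: [11]
LOAD_FAST b → push 18. Stack: [11, 18]
BINARY_OP + → 11 + 18 = 29. Stack: [29]
STORE_FAST w → w=29. Stack: []
LOAD_CONST → push 1. Stack: [1]
LOAD_FAST a → push 26. Stack: [1, 26]
BINARY_OP * → 1 * 26 = 26. Stack: [26]
LOAD_CONST → push 30. Stack: [26, 30]
BINARY_OP // → 26 // 30 = 0. Stack: [0]
STORE_FAST t → t=0. Stack: []
LOAD_FAST_LOAD_FAST w,a → push 29,26. Stack: [29, 26]
BINARY_OP & → 29 & 26 = 24. Stack: [24]
STORE_FAST y → y=24. Stack: []
LOAD_FAST w → push 29. Stack: [29]
LOAD_CONST → push 3. Stack: [29, 3]
BINARY_OP % → 29 % 3 = 2. Stack: [2]
LOAD_CONST → push 2. Stack: [2, 2]
BINARY_OP - → 2 - 2 = 0. Stack: [0]
STORE_FAST m → m=0. Stack: []
LOAD_FAST m → push 0. Stack: [0]
RETURN_VALUE → return 0.

0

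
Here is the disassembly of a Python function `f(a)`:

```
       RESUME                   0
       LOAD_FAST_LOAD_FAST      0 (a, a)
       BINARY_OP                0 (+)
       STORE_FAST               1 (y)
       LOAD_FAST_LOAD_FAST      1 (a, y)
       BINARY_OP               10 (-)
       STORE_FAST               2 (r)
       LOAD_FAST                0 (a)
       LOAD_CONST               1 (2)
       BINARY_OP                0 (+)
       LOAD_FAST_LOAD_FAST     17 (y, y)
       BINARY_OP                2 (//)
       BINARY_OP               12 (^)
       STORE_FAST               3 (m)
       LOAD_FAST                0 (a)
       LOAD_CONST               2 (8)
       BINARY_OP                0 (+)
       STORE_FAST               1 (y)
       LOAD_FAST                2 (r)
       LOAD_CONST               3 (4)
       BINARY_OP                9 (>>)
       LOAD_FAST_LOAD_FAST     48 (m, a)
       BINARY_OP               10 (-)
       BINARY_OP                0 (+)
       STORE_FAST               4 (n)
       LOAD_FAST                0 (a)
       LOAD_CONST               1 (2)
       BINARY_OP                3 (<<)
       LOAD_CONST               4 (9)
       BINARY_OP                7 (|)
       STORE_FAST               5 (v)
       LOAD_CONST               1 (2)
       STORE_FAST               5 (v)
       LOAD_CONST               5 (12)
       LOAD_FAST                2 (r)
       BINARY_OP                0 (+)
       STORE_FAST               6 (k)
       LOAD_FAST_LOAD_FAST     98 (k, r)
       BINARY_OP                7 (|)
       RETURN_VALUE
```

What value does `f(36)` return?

LOAD_FAST_LOAD_FAST a,a → push 36,36. Stack: [36, 36]
BINARY_OP + → 36 + 36 = 72. Stack: [72]
STORE_FAST y → y=72. Stack: []
LOAD_FAST_LOAD_FAST a,y → push 36,72. Stack: [36, 72]
BINARY_OP - → 36 - 72 = -36. Stack: [-36]
STORE_FAST r → r=-36. Stack: []
LOAD_FAST a → push 36. Stack: [36]
LOAD_CONST → push 2. Stack: [36, 2]
BINARY_OP + → 36 + 2 = 38. Stack: [38]
LOAD_FAST_LOAD_FAST y,y → push 72,72. Stack: [38, 72, 72]
BINARY_OP // → 72 // 72 = 1. Stack: [38, 1]
BINARY_OP ^ → 38 ^ 1 = 39. Stack: [39]
STORE_FAST m → m=39. Stack: []
LOAD_FAST a → push 36. Stack: [36]
LOAD_CONST → push 8. Stack: [36, 8]
BINARY_OP + → 36 + 8 = 44. Stack: [44]
STORE_FAST y → y=44. Stack: []
LOAD_FAST r → push -36. Stack: [-36]
LOAD_CONST → push 4. Stack: [-36, 4]
BINARY_OP >> → -36 >> 4 = -3. Stack: [-3]
LOAD_FAST_LOAD_FAST m,a → push 39,36. Stack: [-3, 39, 36]
BINARY_OP - → 39 - 36 = 3. Stack: [-3, 3]
BINARY_OP + → -3 + 3 = 0. Stack: [0]
STORE_FAST n → n=0. Stack: []
LOAD_FAST a → push 36. Stack: [36]
LOAD_CONST → push 2. Stack: [36, 2]
BINARY_OP << → 36 << 2 = 144. Stack: [144]
LOAD_CONST → push 9. Stack: [144, 9]
BINARY_OP | → 144 | 9 = 153. Stack: [153]
STORE_FAST v → v=153. Stack: []
LOAD_CONST → push 2. Stack: [2]
STORE_FAST v → v=2. Stack: []
LOAD_CONST → push 12. Stack: [12]
LOAD_FAST r → push -36. Stack: [12, -36]
BINARY_OP + → 12 + -36 = -24. Stack: [-24]
STORE_FAST k → k=-24. Stack: []
LOAD_FAST_LOAD_FAST k,r → push -24,-36. Stack: [-24, -36]
BINARY_OP | → -24 | -36 = -4. Stack: [-4]
RETURN_VALUE → return -4.

-4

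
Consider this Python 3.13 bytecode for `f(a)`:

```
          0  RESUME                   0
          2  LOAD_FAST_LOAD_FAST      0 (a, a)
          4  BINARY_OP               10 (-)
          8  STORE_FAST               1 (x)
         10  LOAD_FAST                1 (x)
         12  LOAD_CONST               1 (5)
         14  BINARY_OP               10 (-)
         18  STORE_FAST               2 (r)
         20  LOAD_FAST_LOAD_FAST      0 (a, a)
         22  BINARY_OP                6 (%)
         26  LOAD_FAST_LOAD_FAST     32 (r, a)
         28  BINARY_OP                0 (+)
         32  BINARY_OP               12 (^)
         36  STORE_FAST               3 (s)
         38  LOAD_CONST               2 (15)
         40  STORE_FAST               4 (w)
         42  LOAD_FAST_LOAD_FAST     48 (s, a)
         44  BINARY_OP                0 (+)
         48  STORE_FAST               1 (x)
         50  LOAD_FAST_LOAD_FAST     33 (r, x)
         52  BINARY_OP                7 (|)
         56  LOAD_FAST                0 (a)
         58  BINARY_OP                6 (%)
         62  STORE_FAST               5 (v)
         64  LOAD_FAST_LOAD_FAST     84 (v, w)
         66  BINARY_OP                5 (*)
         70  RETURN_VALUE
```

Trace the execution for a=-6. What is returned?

LOAD_FAST_LOAD_FAST a,a → push -6,-6. Stack: [-6, -6]
BINARY_OP - → -6 - -6 = 0. Stack: [0]
STORE_FAST x → x=0. Stack: []
LOAD_FAST x → push 0. Stack: [0]
LOAD_CONST → push 5. Stack: [0, 5]
BINARY_OP - → 0 - 5 = -5. Stack: [-5]
STORE_FAST r → r=-5. Stack: []
LOAD_FAST_LOAD_FAST a,a → push -6,-6. Stack: [-6, -6]
BINARY_OP % → -6 % -6 = 0. Stack: [0]
LOAD_FAST_LOAD_FAST r,a → push -5,-6. Stack: [0, -5, -6]
BINARY_OP + → -5 + -6 = -11. Stack: [0, -11]
BINARY_OP ^ → 0 ^ -11 = -11. Stack: [-11]
STORE_FAST s → s=-11. Stack: []
LOAD_CONST → push 15. Stack: [15]
STORE_FAST w → w=15. Stack: []
LOAD_FAST_LOAD_FAST s,a → push -11,-6. Stack: [-11, -6]
BINARY_OP + → -11 + -6 = -17. Stack: [-17]
STORE_FAST x → x=-17. Stack: []
LOAD_FAST_LOAD_FAST r,x → push -5,-17. Stack: [-5, -17]
BINARY_OP | → -5 | -17 = -1. Stack: [-1]
LOAD_FAST a → push -6. Stack: [-1, -6]
BINARY_OP % → -1 % -6 = -1. Stack: [-1]
STORE_FAST v → v=-1. Stack: []
LOAD_FAST_LOAD_FAST v,w → push -1,15. Stack: [-1, 15]
BINARY_OP * → -1 * 15 = -15. Stack: [-15]
RETURN_VALUE → return -15.

-15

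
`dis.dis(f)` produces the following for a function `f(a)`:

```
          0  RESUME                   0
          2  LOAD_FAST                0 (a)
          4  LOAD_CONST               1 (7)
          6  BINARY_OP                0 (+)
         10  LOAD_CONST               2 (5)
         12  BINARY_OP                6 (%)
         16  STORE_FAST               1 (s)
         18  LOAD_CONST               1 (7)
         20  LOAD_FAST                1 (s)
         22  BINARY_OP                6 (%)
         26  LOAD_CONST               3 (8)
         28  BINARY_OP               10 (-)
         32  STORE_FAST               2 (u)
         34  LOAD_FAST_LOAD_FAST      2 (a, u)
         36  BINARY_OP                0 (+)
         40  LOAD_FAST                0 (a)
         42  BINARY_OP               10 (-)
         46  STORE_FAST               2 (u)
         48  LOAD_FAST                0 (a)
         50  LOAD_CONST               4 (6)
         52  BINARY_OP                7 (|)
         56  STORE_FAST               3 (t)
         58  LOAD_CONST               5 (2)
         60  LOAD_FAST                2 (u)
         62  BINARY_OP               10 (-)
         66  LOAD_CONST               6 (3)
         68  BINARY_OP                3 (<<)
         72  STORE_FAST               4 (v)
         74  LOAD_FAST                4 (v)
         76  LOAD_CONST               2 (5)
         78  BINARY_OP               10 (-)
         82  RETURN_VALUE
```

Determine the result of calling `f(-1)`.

75

LOAD_FAST a → push -1. Stack: [-1]
LOAD_CONST → push 7. Stack: [-1, 7]
BINARY_OP + → -1 + 7 = 6. Stack: [6]
LOAD_CONST → push 5. Stack: [6, 5]
BINARY_OP % → 6 % 5 = 1. Stack: [1]
STORE_FAST s → s=1. Stack: []
LOAD_CONST → push 7. Stack: [7]
LOAD_FAST s → push 1. Stack: [7, 1]
BINARY_OP % → 7 % 1 = 0. Stack: [0]
LOAD_CONST → push 8. Stack: [0, 8]
BINARY_OP - → 0 - 8 = -8. Stack: [-8]
STORE_FAST u → u=-8. Stack: []
LOAD_FAST_LOAD_FAST a,u → push -1,-8. Stack: [-1, -8]
BINARY_OP + → -1 + -8 = -9. Stack: [-9]
LOAD_FAST a → push -1. Stack: [-9, -1]
BINARY_OP - → -9 - -1 = -8. Stack: [-8]
STORE_FAST u → u=-8. Stack: []
LOAD_FAST a → push -1. Stack: [-1]
LOAD_CONST → push 6. Stack: [-1, 6]
BINARY_OP | → -1 | 6 = -1. Stack: [-1]
STORE_FAST t → t=-1. Stack: []
LOAD_CONST → push 2. Stack: [2]
LOAD_FAST u → push -8. Stack: [2, -8]
BINARY_OP - → 2 - -8 = 10. Stack: [10]
LOAD_CONST → push 3. Stack: [10, 3]
BINARY_OP << → 10 << 3 = 80. Stack: [80]
STORE_FAST v → v=80. Stack: []
LOAD_FAST v → push 80. Stack: [80]
LOAD_CONST → push 5. Stack: [80, 5]
BINARY_OP - → 80 - 5 = 75. Stack: [75]
RETURN_VALUE → return 75.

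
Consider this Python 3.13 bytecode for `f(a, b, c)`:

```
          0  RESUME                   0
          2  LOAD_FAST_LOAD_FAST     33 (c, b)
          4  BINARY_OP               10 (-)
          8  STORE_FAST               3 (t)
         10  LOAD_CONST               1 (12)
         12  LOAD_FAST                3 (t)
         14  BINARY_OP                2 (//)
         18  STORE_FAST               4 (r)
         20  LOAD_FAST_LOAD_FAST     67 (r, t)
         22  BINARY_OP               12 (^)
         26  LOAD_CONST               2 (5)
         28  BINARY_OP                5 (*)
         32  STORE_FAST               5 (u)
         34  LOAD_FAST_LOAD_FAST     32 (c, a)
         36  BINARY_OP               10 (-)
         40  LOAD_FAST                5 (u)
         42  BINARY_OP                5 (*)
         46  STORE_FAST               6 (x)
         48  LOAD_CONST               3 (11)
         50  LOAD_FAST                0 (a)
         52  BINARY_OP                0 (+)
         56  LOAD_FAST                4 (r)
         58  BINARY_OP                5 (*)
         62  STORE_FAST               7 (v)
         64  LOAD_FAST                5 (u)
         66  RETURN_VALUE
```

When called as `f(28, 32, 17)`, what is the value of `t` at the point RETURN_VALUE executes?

-15

LOAD_FAST_LOAD_FAST c,b → push 17,32. Stack: [17, 32]
BINARY_OP - → 17 - 32 = -15. Stack: [-15]
STORE_FAST t → t=-15. Stack: []
LOAD_CONST → push 12. Stack: [12]
LOAD_FAST t → push -15. Stack: [12, -15]
BINARY_OP // → 12 // -15 = -1. Stack: [-1]
STORE_FAST r → r=-1. Stack: []
LOAD_FAST_LOAD_FAST r,t → push -1,-15. Stack: [-1, -15]
BINARY_OP ^ → -1 ^ -15 = 14. Stack: [14]
LOAD_CONST → push 5. Stack: [14, 5]
BINARY_OP * → 14 * 5 = 70. Stack: [70]
STORE_FAST u → u=70. Stack: []
LOAD_FAST_LOAD_FAST c,a → push 17,28. Stack: [17, 28]
BINARY_OP - → 17 - 28 = -11. Stack: [-11]
LOAD_FAST u → push 70. Stack: [-11, 70]
BINARY_OP * → -11 * 70 = -770. Stack: [-770]
STORE_FAST x → x=-770. Stack: []
LOAD_CONST → push 11. Stack: [11]
LOAD_FAST a → push 28. Stack: [11, 28]
BINARY_OP + → 11 + 28 = 39. Stack: [39]
LOAD_FAST r → push -1. Stack: [39, -1]
BINARY_OP * → 39 * -1 = -39. Stack: [-39]
STORE_FAST v → v=-39. Stack: []
LOAD_FAST u → push 70. Stack: [70]
RETURN_VALUE → return 70.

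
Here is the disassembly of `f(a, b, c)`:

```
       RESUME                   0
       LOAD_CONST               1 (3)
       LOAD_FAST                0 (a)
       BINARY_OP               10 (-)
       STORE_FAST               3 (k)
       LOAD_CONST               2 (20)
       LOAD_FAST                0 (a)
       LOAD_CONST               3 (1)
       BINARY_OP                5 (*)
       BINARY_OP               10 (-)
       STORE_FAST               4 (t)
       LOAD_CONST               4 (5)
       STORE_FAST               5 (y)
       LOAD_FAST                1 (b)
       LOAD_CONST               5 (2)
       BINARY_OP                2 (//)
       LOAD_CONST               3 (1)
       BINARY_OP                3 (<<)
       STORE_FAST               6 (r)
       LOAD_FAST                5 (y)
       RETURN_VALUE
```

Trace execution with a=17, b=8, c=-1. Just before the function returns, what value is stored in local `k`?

-14

LOAD_CONST → push 3. Stack: [3]
LOAD_FAST a → push 17. Stack: [3, 17]
BINARY_OP - → 3 - 17 = -14. Stack: [-14]
STORE_FAST k → k=-14. Stack: []
LOAD_CONST → push 20. Stack: [20]
LOAD_FAST a → push 17. Stack: [20, 17]
LOAD_CONST → push 1. Stack: [20, 17, 1]
BINARY_OP * → 17 * 1 = 17. Stack: [20, 17]
BINARY_OP - → 20 - 17 = 3. Stack: [3]
STORE_FAST t → t=3. Stack: []
LOAD_CONST → push 5. Stack: [5]
STORE_FAST y → y=5. Stack: []
LOAD_FAST b → push 8. Stack: [8]
LOAD_CONST → push 2. Stack: [8, 2]
BINARY_OP // → 8 // 2 = 4. Stack: [4]
LOAD_CONST → push 1. Stack: [4, 1]
BINARY_OP << → 4 << 1 = 8. Stack: [8]
STORE_FAST r → r=8. Stack: []
LOAD_FAST y → push 5. Stack: [5]
RETURN_VALUE → return 5.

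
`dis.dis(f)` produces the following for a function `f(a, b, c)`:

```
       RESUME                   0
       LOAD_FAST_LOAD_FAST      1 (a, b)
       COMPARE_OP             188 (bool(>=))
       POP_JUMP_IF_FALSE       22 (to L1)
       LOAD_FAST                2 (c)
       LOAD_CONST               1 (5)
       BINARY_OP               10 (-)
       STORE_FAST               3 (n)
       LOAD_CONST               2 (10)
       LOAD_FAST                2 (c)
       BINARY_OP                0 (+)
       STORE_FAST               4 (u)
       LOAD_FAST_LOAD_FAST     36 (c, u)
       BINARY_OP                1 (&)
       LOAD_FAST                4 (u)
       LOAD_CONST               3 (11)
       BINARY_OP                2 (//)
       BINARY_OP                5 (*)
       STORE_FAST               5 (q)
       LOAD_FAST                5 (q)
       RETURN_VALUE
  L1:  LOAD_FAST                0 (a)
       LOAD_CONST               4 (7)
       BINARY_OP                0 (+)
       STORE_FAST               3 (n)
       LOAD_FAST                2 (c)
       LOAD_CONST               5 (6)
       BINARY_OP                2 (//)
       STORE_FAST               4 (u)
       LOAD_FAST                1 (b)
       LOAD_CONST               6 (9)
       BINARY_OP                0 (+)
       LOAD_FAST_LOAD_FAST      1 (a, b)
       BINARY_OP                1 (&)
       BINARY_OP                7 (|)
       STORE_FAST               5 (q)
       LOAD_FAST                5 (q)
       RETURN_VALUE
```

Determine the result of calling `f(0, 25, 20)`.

34

LOAD_FAST_LOAD_FAST a,b → push 0,25. Stack: [0, 25]
COMPARE_OP bool(>=) → 0 vs 25 = False. Stack: [False]
POP_JUMP_IF_FALSE → pop False; jump. Stack: []
LOAD_FAST a → push 0. Stack: [0]
LOAD_CONST → push 7. Stack: [0, 7]
BINARY_OP + → 0 + 7 = 7. Stack: [7]
STORE_FAST n → n=7. Stack: []
LOAD_FAST c → push 20. Stack: [20]
LOAD_CONST → push 6. Stack: [20, 6]
BINARY_OP // → 20 // 6 = 3. Stack: [3]
STORE_FAST u → u=3. Stack: []
LOAD_FAST b → push 25. Stack: [25]
LOAD_CONST → push 9. Stack: [25, 9]
BINARY_OP + → 25 + 9 = 34. Stack: [34]
LOAD_FAST_LOAD_FAST a,b → push 0,25. Stack: [34, 0, 25]
BINARY_OP & → 0 & 25 = 0. Stack: [34, 0]
BINARY_OP | → 34 | 0 = 34. Stack: [34]
STORE_FAST q → q=34. Stack: []
LOAD_FAST q → push 34. Stack: [34]
RETURN_VALUE → return 34.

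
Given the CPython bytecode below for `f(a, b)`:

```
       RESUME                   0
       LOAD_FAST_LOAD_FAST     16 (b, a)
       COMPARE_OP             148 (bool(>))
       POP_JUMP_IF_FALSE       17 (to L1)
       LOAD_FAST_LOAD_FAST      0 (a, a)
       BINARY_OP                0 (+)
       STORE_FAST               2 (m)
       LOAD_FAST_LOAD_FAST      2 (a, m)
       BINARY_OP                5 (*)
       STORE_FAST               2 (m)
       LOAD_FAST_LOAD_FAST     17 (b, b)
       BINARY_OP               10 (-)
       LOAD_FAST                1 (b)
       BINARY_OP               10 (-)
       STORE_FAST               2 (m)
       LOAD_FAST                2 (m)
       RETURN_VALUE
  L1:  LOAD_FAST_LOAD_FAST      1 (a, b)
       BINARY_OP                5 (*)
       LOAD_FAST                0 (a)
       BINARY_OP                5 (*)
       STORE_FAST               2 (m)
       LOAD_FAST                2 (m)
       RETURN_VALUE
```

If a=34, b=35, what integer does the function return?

-35

LOAD_FAST_LOAD_FAST b,a → push 35,34. Stack: [35, 34]
COMPARE_OP bool(>) → 35 vs 34 = True. Stack: [True]
POP_JUMP_IF_FALSE → pop True; no jump. Stack: []
LOAD_FAST_LOAD_FAST a,a → push 34,34. Stack: [34, 34]
BINARY_OP + → 34 + 34 = 68. Stack: [68]
STORE_FAST m → m=68. Stack: []
LOAD_FAST_LOAD_FAST a,m → push 34,68. Stack: [34, 68]
BINARY_OP * → 34 * 68 = 2312. Stack: [2312]
STORE_FAST m → m=2312. Stack: []
LOAD_FAST_LOAD_FAST b,b → push 35,35. Stack: [35, 35]
BINARY_OP - → 35 - 35 = 0. Stack: [0]
LOAD_FAST b → push 35. Stack: [0, 35]
BINARY_OP - → 0 - 35 = -35. Stack: [-35]
STORE_FAST m → m=-35. Stack: []
LOAD_FAST m → push -35. Stack: [-35]
RETURN_VALUE → return -35.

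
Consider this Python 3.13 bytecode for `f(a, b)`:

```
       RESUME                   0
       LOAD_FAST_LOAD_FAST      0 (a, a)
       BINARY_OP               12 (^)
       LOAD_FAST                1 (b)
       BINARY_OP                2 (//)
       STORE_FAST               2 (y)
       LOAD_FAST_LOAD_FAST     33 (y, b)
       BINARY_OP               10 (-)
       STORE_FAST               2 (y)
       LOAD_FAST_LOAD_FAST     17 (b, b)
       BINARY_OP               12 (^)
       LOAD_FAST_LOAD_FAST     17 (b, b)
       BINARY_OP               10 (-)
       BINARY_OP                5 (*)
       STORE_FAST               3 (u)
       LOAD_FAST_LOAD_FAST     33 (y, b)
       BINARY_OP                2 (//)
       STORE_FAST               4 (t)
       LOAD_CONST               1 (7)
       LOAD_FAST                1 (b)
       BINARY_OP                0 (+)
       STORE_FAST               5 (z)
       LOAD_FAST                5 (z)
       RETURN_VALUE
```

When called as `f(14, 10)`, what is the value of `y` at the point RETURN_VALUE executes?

LOAD_FAST_LOAD_FAST a,a → push 14,14. Stack: [14, 14]
BINARY_OP ^ → 14 ^ 14 = 0. Stack: [0]
LOAD_FAST b → push 10. Stack: [0, 10]
BINARY_OP // → 0 // 10 = 0. Stack: [0]
STORE_FAST y → y=0. Stack: []
LOAD_FAST_LOAD_FAST y,b → push 0,10. Stack: [0, 10]
BINARY_OP - → 0 - 10 = -10. Stack: [-10]
STORE_FAST y → y=-10. Stack: []
LOAD_FAST_LOAD_FAST b,b → push 10,10. Stack: [10, 10]
BINARY_OP ^ → 10 ^ 10 = 0. Stack: [0]
LOAD_FAST_LOAD_FAST b,b → push 10,10. Stack: [0, 10, 10]
BINARY_OP - → 10 - 10 = 0. Stack: [0, 0]
BINARY_OP * → 0 * 0 = 0. Stack: [0]
STORE_FAST u → u=0. Stack: []
LOAD_FAST_LOAD_FAST y,b → push -10,10. Stack: [-10, 10]
BINARY_OP // → -10 // 10 = -1. Stack: [-1]
STORE_FAST t → t=-1. Stack: []
LOAD_CONST → push 7. Stack: [7]
LOAD_FAST b → push 10. Stack: [7, 10]
BINARY_OP + → 7 + 10 = 17. Stack: [17]
STORE_FAST z → z=17. Stack: []
LOAD_FAST z → push 17. Stack: [17]
RETURN_VALUE → return 17.

-10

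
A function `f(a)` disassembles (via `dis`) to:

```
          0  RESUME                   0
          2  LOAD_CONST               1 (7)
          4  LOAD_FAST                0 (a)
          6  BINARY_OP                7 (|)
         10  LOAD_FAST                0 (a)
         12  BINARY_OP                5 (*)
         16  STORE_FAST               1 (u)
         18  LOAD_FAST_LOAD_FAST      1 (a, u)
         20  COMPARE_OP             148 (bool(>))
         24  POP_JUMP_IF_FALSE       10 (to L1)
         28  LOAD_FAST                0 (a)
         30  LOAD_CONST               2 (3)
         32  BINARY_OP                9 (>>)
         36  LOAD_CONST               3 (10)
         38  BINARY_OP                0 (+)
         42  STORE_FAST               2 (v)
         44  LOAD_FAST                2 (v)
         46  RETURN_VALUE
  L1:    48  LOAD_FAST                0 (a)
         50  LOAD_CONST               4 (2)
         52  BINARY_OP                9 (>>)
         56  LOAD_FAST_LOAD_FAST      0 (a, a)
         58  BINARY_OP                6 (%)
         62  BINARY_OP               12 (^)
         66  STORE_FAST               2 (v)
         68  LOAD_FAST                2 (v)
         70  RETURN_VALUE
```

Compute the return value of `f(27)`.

LOAD_CONST → push 7. Stack: [7]
LOAD_FAST a → push 27. Stack: [7, 27]
BINARY_OP | → 7 | 27 = 31. Stack: [31]
LOAD_FAST a → push 27. Stack: [31, 27]
BINARY_OP * → 31 * 27 = 837. Stack: [837]
STORE_FAST u → u=837. Stack: []
LOAD_FAST_LOAD_FAST a,u → push 27,837. Stack: [27, 837]
COMPARE_OP bool(>) → 27 vs 837 = False. Stack: [False]
POP_JUMP_IF_FALSE → pop False; jump. Stack: []
LOAD_FAST a → push 27. Stack: [27]
LOAD_CONST → push 2. Stack: [27, 2]
BINARY_OP >> → 27 >> 2 = 6. Stack: [6]
LOAD_FAST_LOAD_FAST a,a → push 27,27. Stack: [6, 27, 27]
BINARY_OP % → 27 % 27 = 0. Stack: [6, 0]
BINARY_OP ^ → 6 ^ 0 = 6. Stack: [6]
STORE_FAST v → v=6. Stack: []
LOAD_FAST v → push 6. Stack: [6]
RETURN_VALUE → return 6.

6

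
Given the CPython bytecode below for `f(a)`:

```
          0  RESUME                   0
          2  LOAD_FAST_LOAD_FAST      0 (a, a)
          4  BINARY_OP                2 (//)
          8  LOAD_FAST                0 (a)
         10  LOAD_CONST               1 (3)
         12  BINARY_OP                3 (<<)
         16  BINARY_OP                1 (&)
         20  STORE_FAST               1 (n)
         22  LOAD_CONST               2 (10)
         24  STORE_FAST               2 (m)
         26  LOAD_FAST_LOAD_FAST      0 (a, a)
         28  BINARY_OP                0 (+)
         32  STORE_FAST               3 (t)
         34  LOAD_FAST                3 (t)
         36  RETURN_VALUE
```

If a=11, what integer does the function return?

LOAD_FAST_LOAD_FAST a,a → push 11,11. Stack: [11, 11]
BINARY_OP // → 11 // 11 = 1. Stack: [1]
LOAD_FAST a → push 11. Stack: [1, 11]
LOAD_CONST → push 3. Stack: [1, 11, 3]
BINARY_OP << → 11 << 3 = 88. Stack: [1, 88]
BINARY_OP & → 1 & 88 = 0. Stack: [0]
STORE_FAST n → n=0. Stack: []
LOAD_CONST → push 10. Stack: [10]
STORE_FAST m → m=10. Stack: []
LOAD_FAST_LOAD_FAST a,a → push 11,11. Stack: [11, 11]
BINARY_OP + → 11 + 11 = 22. Stack: [22]
STORE_FAST t → t=22. Stack: []
LOAD_FAST t → push 22. Stack: [22]
RETURN_VALUE → return 22.

22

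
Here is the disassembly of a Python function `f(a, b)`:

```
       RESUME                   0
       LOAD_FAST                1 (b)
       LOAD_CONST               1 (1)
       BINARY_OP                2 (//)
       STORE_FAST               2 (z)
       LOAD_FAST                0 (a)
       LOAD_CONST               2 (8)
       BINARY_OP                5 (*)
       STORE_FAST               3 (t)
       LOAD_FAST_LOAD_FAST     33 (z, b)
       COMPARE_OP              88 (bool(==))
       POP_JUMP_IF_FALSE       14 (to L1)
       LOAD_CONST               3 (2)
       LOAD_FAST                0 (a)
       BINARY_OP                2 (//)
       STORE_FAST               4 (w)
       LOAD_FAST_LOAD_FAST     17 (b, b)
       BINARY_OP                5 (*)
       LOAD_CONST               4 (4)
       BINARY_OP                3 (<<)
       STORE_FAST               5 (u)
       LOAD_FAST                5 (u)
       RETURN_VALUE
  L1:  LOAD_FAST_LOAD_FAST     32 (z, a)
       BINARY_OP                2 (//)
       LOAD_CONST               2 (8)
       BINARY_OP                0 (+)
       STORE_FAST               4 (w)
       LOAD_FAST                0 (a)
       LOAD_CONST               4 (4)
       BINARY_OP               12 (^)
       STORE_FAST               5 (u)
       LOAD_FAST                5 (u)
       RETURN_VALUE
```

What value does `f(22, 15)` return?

3600

LOAD_FAST b → push 15. Stack: [15]
LOAD_CONST → push 1. Stack: [15, 1]
BINARY_OP // → 15 // 1 = 15. Stack: [15]
STORE_FAST z → z=15. Stack: []
LOAD_FAST a → push 22. Stack: [22]
LOAD_CONST → push 8. Stack: [22, 8]
BINARY_OP * → 22 * 8 = 176. Stack: [176]
STORE_FAST t → t=176. Stack: []
LOAD_FAST_LOAD_FAST z,b → push 15,15. Stack: [15, 15]
COMPARE_OP bool(==) → 15 vs 15 = True. Stack: [True]
POP_JUMP_IF_FALSE → pop True; no jump. Stack: []
LOAD_CONST → push 2. Stack: [2]
LOAD_FAST a → push 22. Stack: [2, 22]
BINARY_OP // → 2 // 22 = 0. Stack: [0]
STORE_FAST w → w=0. Stack: []
LOAD_FAST_LOAD_FAST b,b → push 15,15. Stack: [15, 15]
BINARY_OP * → 15 * 15 = 225. Stack: [225]
LOAD_CONST → push 4. Stack: [225, 4]
BINARY_OP << → 225 << 4 = 3600. Stack: [3600]
STORE_FAST u → u=3600. Stack: []
LOAD_FAST u → push 3600. Stack: [3600]
RETURN_VALUE → return 3600.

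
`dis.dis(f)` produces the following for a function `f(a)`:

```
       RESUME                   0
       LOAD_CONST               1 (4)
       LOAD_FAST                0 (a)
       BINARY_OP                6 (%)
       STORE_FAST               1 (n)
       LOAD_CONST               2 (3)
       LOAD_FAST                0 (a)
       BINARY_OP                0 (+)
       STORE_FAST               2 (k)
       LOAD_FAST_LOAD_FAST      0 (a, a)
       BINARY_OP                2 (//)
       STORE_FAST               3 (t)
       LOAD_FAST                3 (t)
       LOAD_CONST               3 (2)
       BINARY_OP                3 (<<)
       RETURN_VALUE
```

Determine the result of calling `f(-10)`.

4

LOAD_CONST → push 4. Stack: [4]
LOAD_FAST a → push -10. Stack: [4, -10]
BINARY_OP % → 4 % -10 = -6. Stack: [-6]
STORE_FAST n → n=-6. Stack: []
LOAD_CONST → push 3. Stack: [3]
LOAD_FAST a → push -10. Stack: [3, -10]
BINARY_OP + → 3 + -10 = -7. Stack: [-7]
STORE_FAST k → k=-7. Stack: []
LOAD_FAST_LOAD_FAST a,a → push -10,-10. Stack: [-10, -10]
BINARY_OP // → -10 // -10 = 1. Stack: [1]
STORE_FAST t → t=1. Stack: []
LOAD_FAST t → push 1. Stack: [1]
LOAD_CONST → push 2. Stack: [1, 2]
BINARY_OP << → 1 << 2 = 4. Stack: [4]
RETURN_VALUE → return 4.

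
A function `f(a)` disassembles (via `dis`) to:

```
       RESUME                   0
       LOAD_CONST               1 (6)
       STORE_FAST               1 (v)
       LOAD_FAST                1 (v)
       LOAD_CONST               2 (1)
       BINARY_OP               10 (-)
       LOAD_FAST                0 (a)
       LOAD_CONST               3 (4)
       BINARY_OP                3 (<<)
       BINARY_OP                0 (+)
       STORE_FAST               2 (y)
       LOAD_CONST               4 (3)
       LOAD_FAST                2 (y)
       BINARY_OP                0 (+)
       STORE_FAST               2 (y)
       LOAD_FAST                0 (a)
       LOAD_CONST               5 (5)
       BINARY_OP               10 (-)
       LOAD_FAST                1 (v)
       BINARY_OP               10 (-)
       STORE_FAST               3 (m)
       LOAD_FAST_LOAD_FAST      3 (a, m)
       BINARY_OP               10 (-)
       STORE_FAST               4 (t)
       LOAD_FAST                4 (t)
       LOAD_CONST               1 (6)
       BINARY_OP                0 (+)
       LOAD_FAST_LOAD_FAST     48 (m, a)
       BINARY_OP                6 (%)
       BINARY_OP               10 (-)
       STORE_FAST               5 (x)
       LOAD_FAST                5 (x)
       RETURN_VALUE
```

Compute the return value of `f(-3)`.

19

LOAD_CONST → push 6. Stack: [6]
STORE_FAST v → v=6. Stack: []
LOAD_FAST v → push 6. Stack: [6]
LOAD_CONST → push 1. Stack: [6, 1]
BINARY_OP - → 6 - 1 = 5. Stack: [5]
LOAD_FAST a → push -3. Stack: [5, -3]
LOAD_CONST → push 4. Stack: [5, -3, 4]
BINARY_OP << → -3 << 4 = -48. Stack: [5, -48]
BINARY_OP + → 5 + -48 = -43. Stack: [-43]
STORE_FAST y → y=-43. Stack: []
LOAD_CONST → push 3. Stack: [3]
LOAD_FAST y → push -43. Stack: [3, -43]
BINARY_OP + → 3 + -43 = -40. Stack: [-40]
STORE_FAST y → y=-40. Stack: []
LOAD_FAST a → push -3. Stack: [-3]
LOAD_CONST → push 5. Stack: [-3, 5]
BINARY_OP - → -3 - 5 = -8. Stack: [-8]
LOAD_FAST v → push 6. Stack: [-8, 6]
BINARY_OP - → -8 - 6 = -14. Stack: [-14]
STORE_FAST m → m=-14. Stack: []
LOAD_FAST_LOAD_FAST a,m → push -3,-14. Stack: [-3, -14]
BINARY_OP - → -3 - -14 = 11. Stack: [11]
STORE_FAST t → t=11. Stack: []
LOAD_FAST t → push 11. Stack: [11]
LOAD_CONST → push 6. Stack: [11, 6]
BINARY_OP + → 11 + 6 = 17. Stack: [17]
LOAD_FAST_LOAD_FAST m,a → push -14,-3. Stack: [17, -14, -3]
BINARY_OP % → -14 % -3 = -2. Stack: [17, -2]
BINARY_OP - → 17 - -2 = 19. Stack: [19]
STORE_FAST x → x=19. Stack: []
LOAD_FAST x → push 19. Stack: [19]
RETURN_VALUE → return 19.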